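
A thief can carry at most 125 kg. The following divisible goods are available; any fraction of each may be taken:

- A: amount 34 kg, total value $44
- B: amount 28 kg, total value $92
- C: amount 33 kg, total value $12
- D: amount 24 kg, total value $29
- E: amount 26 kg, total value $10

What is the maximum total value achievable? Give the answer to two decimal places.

Take in order of value per unit:
- B (92/28 per unit): all 28 → value 92, running total 92.00
- A (44/34 per unit): all 34 → value 44, running total 136.00
- D (29/24 per unit): all 24 → value 29, running total 165.00
- E (10/26 per unit): all 26 → value 10, running total 175.00
- C (12/33 per unit): 13 of 33 → value 13×12/33 = 4.7273, running total 179.73
Total 179.73.

179.73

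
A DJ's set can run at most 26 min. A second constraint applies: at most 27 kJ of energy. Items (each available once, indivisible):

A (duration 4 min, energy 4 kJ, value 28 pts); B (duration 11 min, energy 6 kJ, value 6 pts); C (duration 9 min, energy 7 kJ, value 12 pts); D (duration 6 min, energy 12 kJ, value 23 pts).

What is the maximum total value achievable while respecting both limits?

Feasible sets respecting both limits:
- A+C+D: duration 19, energy 23, value 63
- A+B+D: duration 21, energy 22, value 57
- A+D: duration 10, energy 16, value 51
- A+B+C: duration 24, energy 17, value 46
Best: 63 pts.

63 pts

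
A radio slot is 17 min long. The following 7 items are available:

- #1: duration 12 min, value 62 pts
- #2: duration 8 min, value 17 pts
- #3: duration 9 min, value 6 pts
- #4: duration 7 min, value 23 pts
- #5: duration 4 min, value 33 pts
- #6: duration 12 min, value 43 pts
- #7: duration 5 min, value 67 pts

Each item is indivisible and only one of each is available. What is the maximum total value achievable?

Check high-value combinations within 17 min:
- #1+#7: duration 12+5=17, value 62+67=129
- #4+#5+#7: duration 7+4+5=16, value 23+33+67=123
- #2+#5+#7: duration 8+4+5=17, value 17+33+67=117
- #6+#7: duration 12+5=17, value 43+67=110
Best: 129 pts.

129 pts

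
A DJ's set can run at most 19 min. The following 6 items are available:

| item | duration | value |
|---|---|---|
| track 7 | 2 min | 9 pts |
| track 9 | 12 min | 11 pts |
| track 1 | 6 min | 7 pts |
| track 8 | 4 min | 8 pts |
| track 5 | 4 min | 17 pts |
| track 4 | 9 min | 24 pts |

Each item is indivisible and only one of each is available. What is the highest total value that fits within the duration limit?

58 pts

Check high-value combinations within 19 min:
- track 7+track 8+track 5+track 4: duration 2+4+4+9=19, value 9+8+17+24=58
- track 7+track 5+track 4: duration 2+4+9=15, value 9+17+24=50
- track 8+track 5+track 4: duration 4+4+9=17, value 8+17+24=49
Best: 58 pts.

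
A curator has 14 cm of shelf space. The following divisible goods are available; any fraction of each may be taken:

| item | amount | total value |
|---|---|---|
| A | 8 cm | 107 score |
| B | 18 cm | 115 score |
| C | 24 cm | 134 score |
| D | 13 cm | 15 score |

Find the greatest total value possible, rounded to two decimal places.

Take in order of value per unit:
- A (107/8 per unit): all 8 → value 107, running total 107.00
- B (115/18 per unit): 6 of 18 → value 6×115/18 = 38.3333, running total 145.33
Total 145.33.

145.33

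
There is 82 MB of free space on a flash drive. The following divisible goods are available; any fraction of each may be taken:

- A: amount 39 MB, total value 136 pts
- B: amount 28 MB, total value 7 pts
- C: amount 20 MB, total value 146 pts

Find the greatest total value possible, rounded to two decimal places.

287.75

Take in order of value per unit:
- C (146/20 per unit): all 20 → value 146, running total 146.00
- A (136/39 per unit): all 39 → value 136, running total 282.00
- B (7/28 per unit): 23 of 28 → value 23×7/28 = 5.7500, running total 287.75
Total 287.75.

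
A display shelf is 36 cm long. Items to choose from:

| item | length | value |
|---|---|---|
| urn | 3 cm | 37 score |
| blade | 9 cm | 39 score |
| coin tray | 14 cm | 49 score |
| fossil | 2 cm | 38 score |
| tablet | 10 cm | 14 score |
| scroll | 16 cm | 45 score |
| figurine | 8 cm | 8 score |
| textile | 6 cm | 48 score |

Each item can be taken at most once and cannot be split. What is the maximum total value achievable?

Check high-value combinations within 36 cm:
- urn+blade+coin tray+fossil+textile: length 3+9+14+2+6=34, value 37+39+49+38+48=211
- urn+blade+fossil+scroll+textile: length 3+9+2+16+6=36, value 37+39+38+45+48=207
- urn+coin tray+fossil+tablet+textile: length 3+14+2+10+6=35, value 37+49+38+14+48=186
- urn+coin tray+fossil+figurine+textile: length 3+14+2+8+6=33, value 37+49+38+8+48=180
- urn+blade+fossil+tablet+textile: length 3+9+2+10+6=30, value 37+39+38+14+48=176
Best: 211 score.

211 score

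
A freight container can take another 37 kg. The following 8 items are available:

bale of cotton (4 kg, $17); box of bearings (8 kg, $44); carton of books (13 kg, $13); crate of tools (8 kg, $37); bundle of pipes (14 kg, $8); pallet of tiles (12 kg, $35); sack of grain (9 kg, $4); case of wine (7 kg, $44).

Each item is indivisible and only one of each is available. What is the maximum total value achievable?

$160

Check high-value combinations within 37 kg:
- box of bearings+crate of tools+pallet of tiles+case of wine: weight 8+8+12+7=35, value 44+37+35+44=160
- bale of cotton+box of bearings+crate of tools+sack of grain+case of wine: weight 4+8+8+9+7=36, value 17+44+37+4+44=146
- bale of cotton+box of bearings+crate of tools+case of wine: weight 4+8+8+7=27, value 17+44+37+44=142
- bale of cotton+box of bearings+pallet of tiles+case of wine: weight 4+8+12+7=31, value 17+44+35+44=140
Best: $160.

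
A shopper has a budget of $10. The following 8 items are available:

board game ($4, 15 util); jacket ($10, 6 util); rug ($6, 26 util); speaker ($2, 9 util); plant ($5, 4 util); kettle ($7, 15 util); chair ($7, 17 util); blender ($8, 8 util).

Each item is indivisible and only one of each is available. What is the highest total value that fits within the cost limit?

Check high-value combinations within $10:
- board game+rug: cost 4+6=10, value 15+26=41
- rug+speaker: cost 6+2=8, value 26+9=35
- rug: cost 6, value 26
- speaker+chair: cost 2+7=9, value 9+17=26
- board game+speaker: cost 4+2=6, value 15+9=24
Best: 41 util.

41 util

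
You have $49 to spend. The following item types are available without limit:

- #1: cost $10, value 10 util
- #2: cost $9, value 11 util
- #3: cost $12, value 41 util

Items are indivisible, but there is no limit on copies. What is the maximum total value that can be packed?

164 util

Best value-per-unit is #3 at 41/12, and filling with it alone uses cost 4×12=48. No mix of the others beats 4×41 = 164.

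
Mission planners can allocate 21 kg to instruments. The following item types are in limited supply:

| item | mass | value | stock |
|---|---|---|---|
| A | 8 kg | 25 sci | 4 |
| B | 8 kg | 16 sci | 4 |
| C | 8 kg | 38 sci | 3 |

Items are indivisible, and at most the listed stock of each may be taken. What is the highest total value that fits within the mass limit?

Best selections within mass 21 and stock limits:
- 2×C: mass 16, value 76
- 1×A + 1×C: mass 16, value 63
Best: 76 sci.

76 sci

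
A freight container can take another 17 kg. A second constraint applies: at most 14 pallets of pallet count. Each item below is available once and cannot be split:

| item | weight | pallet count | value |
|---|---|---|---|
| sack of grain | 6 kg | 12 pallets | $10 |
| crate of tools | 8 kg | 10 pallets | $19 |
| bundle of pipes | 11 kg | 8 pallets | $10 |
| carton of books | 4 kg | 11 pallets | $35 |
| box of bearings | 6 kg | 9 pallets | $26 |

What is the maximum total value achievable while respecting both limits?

Feasible sets respecting both limits:
- carton of books: weight 4, pallet count 11, value 35
- box of bearings: weight 6, pallet count 9, value 26
- crate of tools: weight 8, pallet count 10, value 19
- sack of grain: weight 6, pallet count 12, value 10
Best: $35.

$35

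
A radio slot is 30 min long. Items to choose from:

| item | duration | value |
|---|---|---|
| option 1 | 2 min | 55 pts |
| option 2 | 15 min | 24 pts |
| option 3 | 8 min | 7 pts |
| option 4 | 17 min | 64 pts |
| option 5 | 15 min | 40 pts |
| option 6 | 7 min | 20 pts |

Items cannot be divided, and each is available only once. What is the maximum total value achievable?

This is a 0/1 knapsack; check combinations near the capacity.
- option 1+option 4+option 6: duration 2+17+7=26, value 55+64+20=139
- option 1+option 3+option 4: duration 2+8+17=27, value 55+7+64=126
- option 1+option 4: duration 2+17=19, value 55+64=119
Best: 139 pts.

139 pts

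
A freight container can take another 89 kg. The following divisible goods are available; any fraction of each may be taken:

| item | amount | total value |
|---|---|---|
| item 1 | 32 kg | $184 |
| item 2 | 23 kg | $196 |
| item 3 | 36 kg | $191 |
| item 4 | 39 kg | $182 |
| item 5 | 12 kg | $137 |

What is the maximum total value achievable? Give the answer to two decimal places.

633.72

Take in order of value per unit:
- item 5 (137/12 per unit): all 12 → value 137, running total 137.00
- item 2 (196/23 per unit): all 23 → value 196, running total 333.00
- item 1 (184/32 per unit): all 32 → value 184, running total 517.00
- item 3 (191/36 per unit): 22 of 36 → value 22×191/36 = 116.7222, running total 633.72
Total 633.72.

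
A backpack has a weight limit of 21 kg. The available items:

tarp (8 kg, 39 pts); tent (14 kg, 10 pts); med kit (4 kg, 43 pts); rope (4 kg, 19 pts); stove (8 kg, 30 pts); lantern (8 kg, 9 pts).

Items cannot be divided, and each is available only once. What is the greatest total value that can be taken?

Check high-value combinations within 21 kg:
- tarp+med kit+stove: weight 8+4+8=20, value 39+43+30=112
- tarp+med kit+rope: weight 8+4+4=16, value 39+43+19=101
- med kit+rope+stove: weight 4+4+8=16, value 43+19+30=92
- tarp+med kit+lantern: weight 8+4+8=20, value 39+43+9=91
- tarp+rope+stove: weight 8+4+8=20, value 39+19+30=88
Best: 112 pts.

112 pts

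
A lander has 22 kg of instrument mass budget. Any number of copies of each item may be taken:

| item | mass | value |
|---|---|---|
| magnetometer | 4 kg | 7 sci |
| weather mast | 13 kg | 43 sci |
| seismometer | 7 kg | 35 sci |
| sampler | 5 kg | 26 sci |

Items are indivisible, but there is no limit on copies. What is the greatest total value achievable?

113 sci

Best value-per-unit is sampler at 26/5; filling with it alone gives 4×26 = 104.
Optimal mix: 1×seismometer + 3×sampler → mass 22, value 113.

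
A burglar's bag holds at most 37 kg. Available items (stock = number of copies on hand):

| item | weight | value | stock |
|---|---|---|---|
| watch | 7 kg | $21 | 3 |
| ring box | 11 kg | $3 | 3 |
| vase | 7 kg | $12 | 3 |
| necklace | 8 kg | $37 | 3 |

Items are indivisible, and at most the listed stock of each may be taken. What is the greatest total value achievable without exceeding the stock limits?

$137

Top feasible selections:
- 3×watch + 2×necklace: weight 37, value 137
- 1×watch + 3×necklace: weight 31, value 132
Best: $137.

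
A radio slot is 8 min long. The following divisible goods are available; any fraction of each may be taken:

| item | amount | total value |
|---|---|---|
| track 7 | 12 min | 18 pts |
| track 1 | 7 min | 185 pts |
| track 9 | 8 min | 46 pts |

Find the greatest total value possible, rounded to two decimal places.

Take in order of value per unit:
- track 1 (185/7 per unit): all 7 → value 185, running total 185.00
- track 9 (46/8 per unit): 1 of 8 → value 1×46/8 = 5.7500, running total 190.75
Total 190.75.

190.75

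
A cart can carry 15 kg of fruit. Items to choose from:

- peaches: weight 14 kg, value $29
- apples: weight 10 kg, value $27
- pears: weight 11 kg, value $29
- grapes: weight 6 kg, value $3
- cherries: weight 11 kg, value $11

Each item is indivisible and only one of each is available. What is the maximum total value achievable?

$29

Check high-value combinations within 15 kg:
- pears: weight 11, value 29
- peaches: weight 14, value 29
- apples: weight 10, value 27
Best: $29.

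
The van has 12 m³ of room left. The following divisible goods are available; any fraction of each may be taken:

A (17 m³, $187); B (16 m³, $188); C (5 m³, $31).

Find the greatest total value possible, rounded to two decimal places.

141.00

Take in order of value per unit:
- B (188/16 per unit): 12 of 16 → value 12×188/16 = 141.0000, running total 141.00
Total 141.00.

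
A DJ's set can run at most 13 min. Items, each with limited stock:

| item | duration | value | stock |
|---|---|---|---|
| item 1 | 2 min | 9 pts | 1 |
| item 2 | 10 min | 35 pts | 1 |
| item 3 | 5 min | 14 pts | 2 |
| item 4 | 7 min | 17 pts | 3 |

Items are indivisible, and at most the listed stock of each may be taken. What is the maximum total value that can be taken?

44 pts

Top feasible selections:
- 1×item 1 + 1×item 2: duration 12, value 44
- 1×item 1 + 2×item 3: duration 12, value 37
Best: 44 pts.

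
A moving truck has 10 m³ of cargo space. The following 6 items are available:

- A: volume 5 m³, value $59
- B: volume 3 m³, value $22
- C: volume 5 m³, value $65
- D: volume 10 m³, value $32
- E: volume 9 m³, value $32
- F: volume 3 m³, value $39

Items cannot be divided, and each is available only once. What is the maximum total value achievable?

Check high-value combinations within 10 m³:
- A+C: volume 5+5=10, value 59+65=124
- C+F: volume 5+3=8, value 65+39=104
- A+F: volume 5+3=8, value 59+39=98
- B+C: volume 3+5=8, value 22+65=87
Best: $124.

$124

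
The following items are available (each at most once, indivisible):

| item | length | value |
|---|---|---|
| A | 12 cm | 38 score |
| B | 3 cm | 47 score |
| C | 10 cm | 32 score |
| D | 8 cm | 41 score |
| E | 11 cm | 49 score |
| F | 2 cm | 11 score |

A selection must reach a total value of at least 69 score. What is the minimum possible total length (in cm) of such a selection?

11

Subsets with value ≥ 69, sorted by total length:
- B+D: length 11, value 88
- B+D+F: length 13, value 99
- B+C: length 13, value 79
- B+E: length 14, value 96
Minimum length: 11 cm.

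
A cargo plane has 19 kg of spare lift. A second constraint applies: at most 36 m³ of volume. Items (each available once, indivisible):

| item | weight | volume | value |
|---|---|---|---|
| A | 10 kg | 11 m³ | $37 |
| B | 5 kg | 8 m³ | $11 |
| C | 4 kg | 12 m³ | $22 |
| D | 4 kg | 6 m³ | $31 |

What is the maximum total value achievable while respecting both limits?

$90

Feasible sets respecting both limits:
- A+C+D: weight 18, volume 29, value 90
- A+B+D: weight 19, volume 25, value 79
- A+B+C: weight 19, volume 31, value 70
Best: $90.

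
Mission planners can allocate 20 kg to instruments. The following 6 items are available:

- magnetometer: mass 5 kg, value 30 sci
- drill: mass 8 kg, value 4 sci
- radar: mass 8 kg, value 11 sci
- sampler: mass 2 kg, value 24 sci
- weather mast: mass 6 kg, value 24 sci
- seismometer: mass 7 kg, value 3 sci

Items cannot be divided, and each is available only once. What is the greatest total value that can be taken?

81 sci

Check high-value combinations within 20 kg:
- magnetometer+sampler+weather mast+seismometer: mass 5+2+6+7=20, value 30+24+24+3=81
- magnetometer+sampler+weather mast: mass 5+2+6=13, value 30+24+24=78
- magnetometer+radar+sampler: mass 5+8+2=15, value 30+11+24=65
- magnetometer+radar+weather mast: mass 5+8+6=19, value 30+11+24=65
Best: 81 sci.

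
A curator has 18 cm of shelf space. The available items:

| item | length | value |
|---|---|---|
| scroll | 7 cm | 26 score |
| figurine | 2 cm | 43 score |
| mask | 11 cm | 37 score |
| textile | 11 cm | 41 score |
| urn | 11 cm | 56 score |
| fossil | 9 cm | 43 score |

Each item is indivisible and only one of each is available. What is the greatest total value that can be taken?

112 score

Check high-value combinations within 18 cm:
- scroll+figurine+fossil: length 7+2+9=18, value 26+43+43=112
- figurine+urn: length 2+11=13, value 43+56=99
- figurine+fossil: length 2+9=11, value 43+43=86
- figurine+textile: length 2+11=13, value 43+41=84
- scroll+urn: length 7+11=18, value 26+56=82
Best: 112 score.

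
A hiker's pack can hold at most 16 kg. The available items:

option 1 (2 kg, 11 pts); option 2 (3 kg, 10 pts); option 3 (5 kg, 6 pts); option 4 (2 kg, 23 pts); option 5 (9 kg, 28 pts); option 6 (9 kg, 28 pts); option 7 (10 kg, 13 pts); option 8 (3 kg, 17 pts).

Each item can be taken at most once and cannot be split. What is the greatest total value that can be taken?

79 pts

This is a 0/1 knapsack; check combinations near the capacity.
- option 1+option 4+option 5+option 8: weight 2+2+9+3=16, value 11+23+28+17=79
- option 1+option 4+option 6+option 8: weight 2+2+9+3=16, value 11+23+28+17=79
- option 1+option 2+option 4+option 5: weight 2+3+2+9=16, value 11+10+23+28=72
- option 1+option 2+option 4+option 6: weight 2+3+2+9=16, value 11+10+23+28=72
- option 4+option 5+option 8: weight 2+9+3=14, value 23+28+17=68
Best: 79 pts.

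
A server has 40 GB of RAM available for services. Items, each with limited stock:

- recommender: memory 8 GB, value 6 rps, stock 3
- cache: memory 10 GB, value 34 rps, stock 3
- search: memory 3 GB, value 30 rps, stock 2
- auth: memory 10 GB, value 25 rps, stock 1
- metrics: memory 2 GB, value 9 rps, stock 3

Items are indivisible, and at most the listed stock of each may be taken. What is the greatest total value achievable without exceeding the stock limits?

180 rps

Best selections within memory 40 and stock limits:
- 3×cache + 2×search + 2×metrics: memory 40, value 180
- 3×cache + 2×search + 1×metrics: memory 38, value 171
- 2×cache + 2×search + 1×auth + 2×metrics: memory 40, value 171
- 3×cache + 2×search: memory 36, value 162
Best: 180 rps.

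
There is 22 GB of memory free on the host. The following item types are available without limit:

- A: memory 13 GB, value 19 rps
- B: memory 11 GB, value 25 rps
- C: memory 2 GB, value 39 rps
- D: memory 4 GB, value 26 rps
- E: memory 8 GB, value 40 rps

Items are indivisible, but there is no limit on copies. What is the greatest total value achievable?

429 rps

Best value-per-unit is C at 39/2, and filling with it alone uses memory 11×2=22. No mix of the others beats 11×39 = 429.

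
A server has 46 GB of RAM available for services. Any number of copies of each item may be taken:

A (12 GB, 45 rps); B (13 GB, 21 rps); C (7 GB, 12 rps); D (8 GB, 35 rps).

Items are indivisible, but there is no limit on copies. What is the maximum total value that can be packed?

Best value-per-unit is D at 35/8; filling with it alone gives 5×35 = 175.
Optimal mix: 1×A + 4×D → memory 44, value 185.

185 rps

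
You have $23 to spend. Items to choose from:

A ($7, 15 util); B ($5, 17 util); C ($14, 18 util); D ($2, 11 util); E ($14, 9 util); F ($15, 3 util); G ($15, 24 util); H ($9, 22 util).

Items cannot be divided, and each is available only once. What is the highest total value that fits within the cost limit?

65 util

Check high-value combinations within $23:
- A+B+D+H: cost 7+5+2+9=23, value 15+17+11+22=65
- A+B+H: cost 7+5+9=21, value 15+17+22=54
- B+D+G: cost 5+2+15=22, value 17+11+24=52
- B+D+H: cost 5+2+9=16, value 17+11+22=50
- A+D+H: cost 7+2+9=18, value 15+11+22=48
Best: 65 util.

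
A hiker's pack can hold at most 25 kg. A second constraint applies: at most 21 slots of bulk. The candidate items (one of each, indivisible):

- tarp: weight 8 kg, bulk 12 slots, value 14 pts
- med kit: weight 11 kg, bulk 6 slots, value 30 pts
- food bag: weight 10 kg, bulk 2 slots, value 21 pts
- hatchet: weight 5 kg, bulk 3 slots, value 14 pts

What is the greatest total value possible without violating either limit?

58 pts

Feasible sets respecting both limits:
- tarp+med kit+hatchet: weight 24, bulk 21, value 58
- med kit+food bag: weight 21, bulk 8, value 51
- tarp+food bag+hatchet: weight 23, bulk 17, value 49
- tarp+med kit: weight 19, bulk 18, value 44
Best: 58 pts.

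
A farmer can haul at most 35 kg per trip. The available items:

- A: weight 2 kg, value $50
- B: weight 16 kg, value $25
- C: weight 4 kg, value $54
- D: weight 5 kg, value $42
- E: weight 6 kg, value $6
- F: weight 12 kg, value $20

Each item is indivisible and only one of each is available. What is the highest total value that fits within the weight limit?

Check high-value combinations within 35 kg:
- A+B+C+D+E: weight 2+16+4+5+6=33, value 50+25+54+42+6=177
- A+C+D+E+F: weight 2+4+5+6+12=29, value 50+54+42+6+20=172
- A+B+C+D: weight 2+16+4+5=27, value 50+25+54+42=171
- A+C+D+F: weight 2+4+5+12=23, value 50+54+42+20=166
- A+C+D+E: weight 2+4+5+6=17, value 50+54+42+6=152
Best: $177.

$177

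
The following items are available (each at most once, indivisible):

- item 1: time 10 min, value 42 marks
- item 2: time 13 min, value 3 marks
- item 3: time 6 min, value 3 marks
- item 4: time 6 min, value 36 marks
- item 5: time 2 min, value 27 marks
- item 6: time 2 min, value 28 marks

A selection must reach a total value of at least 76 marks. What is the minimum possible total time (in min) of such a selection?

10

Subsets with value ≥ 76, sorted by total time:
- item 4+item 5+item 6: time 10, value 91
- item 1+item 5+item 6: time 14, value 97
- item 3+item 4+item 5+item 6: time 16, value 94
Minimum time: 10 min.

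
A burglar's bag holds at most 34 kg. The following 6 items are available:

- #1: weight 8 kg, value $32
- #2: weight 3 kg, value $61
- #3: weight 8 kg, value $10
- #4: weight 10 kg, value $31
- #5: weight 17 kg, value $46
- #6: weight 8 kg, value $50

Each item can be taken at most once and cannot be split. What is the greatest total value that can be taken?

$174

This is a 0/1 knapsack; check combinations near the capacity.
- #1+#2+#4+#6: weight 8+3+10+8=29, value 32+61+31+50=174
- #2+#5+#6: weight 3+17+8=28, value 61+46+50=157
- #1+#2+#3+#6: weight 8+3+8+8=27, value 32+61+10+50=153
- #2+#3+#4+#6: weight 3+8+10+8=29, value 61+10+31+50=152
- #1+#2+#6: weight 8+3+8=19, value 32+61+50=143
Best: $174.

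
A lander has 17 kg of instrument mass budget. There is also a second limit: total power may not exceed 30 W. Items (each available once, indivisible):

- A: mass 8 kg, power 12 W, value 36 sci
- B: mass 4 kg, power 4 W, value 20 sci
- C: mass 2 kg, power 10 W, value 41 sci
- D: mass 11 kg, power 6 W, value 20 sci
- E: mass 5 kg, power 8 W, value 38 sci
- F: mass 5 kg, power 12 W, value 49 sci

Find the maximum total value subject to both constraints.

Feasible sets respecting both limits:
- C+E+F: mass 12, power 30, value 128
- A+C+E: mass 15, power 30, value 115
- B+C+F: mass 11, power 26, value 110
- B+E+F: mass 14, power 24, value 107
Best: 128 sci.

128 sci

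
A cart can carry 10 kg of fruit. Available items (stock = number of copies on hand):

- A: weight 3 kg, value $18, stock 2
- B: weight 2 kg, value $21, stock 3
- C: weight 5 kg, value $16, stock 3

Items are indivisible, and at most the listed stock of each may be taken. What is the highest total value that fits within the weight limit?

$81

Best selections within weight 10 and stock limits:
- 1×A + 3×B: weight 9, value 81
- 2×A + 2×B: weight 10, value 78
- 3×B: weight 6, value 63
- 1×A + 2×B: weight 7, value 60
Best: $81.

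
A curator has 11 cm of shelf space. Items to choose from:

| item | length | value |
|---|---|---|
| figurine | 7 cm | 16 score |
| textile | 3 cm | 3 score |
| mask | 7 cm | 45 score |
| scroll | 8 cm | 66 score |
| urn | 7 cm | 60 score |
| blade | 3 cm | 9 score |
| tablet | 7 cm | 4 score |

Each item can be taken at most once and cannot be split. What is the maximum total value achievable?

Check high-value combinations within 11 cm:
- scroll+blade: length 8+3=11, value 66+9=75
- urn+blade: length 7+3=10, value 60+9=69
- textile+scroll: length 3+8=11, value 3+66=69
- scroll: length 8, value 66
Best: 75 score.

75 score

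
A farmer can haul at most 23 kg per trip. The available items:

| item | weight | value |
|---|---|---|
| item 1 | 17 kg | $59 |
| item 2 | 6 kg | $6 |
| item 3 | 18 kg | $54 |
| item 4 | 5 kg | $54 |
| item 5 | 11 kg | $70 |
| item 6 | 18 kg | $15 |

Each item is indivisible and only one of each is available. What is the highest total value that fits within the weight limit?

Check high-value combinations within 23 kg:
- item 2+item 4+item 5: weight 6+5+11=22, value 6+54+70=130
- item 4+item 5: weight 5+11=16, value 54+70=124
- item 1+item 4: weight 17+5=22, value 59+54=113
- item 3+item 4: weight 18+5=23, value 54+54=108
Best: $130.

$130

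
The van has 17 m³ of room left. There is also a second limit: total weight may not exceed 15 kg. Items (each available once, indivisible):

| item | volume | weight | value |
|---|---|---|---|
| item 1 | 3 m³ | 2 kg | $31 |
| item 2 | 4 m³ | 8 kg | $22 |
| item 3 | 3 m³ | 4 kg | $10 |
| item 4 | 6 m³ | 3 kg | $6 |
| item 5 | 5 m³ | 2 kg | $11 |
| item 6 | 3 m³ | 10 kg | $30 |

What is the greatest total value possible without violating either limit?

Feasible sets respecting both limits:
- item 1+item 5+item 6: volume 11, weight 14, value 72
- item 1+item 4+item 6: volume 12, weight 15, value 67
- item 1+item 2+item 5: volume 12, weight 12, value 64
Best: $72.

$72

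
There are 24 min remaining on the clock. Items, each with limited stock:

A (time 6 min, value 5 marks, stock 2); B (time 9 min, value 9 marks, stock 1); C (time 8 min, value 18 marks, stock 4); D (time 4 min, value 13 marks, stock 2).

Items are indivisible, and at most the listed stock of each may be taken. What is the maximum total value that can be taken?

Top feasible selections:
- 2×C + 2×D: time 24, value 62
- 3×C: time 24, value 54
- 2×C + 1×D: time 20, value 49
- 1×A + 1×C + 2×D: time 22, value 49
Best: 62 marks.

62 marks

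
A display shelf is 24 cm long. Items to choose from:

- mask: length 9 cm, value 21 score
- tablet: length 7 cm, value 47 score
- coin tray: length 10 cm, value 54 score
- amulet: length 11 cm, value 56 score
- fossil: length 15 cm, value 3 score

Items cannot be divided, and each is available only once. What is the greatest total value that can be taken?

110 score

Check high-value combinations within 24 cm:
- coin tray+amulet: length 10+11=21, value 54+56=110
- tablet+amulet: length 7+11=18, value 47+56=103
- tablet+coin tray: length 7+10=17, value 47+54=101
- mask+amulet: length 9+11=20, value 21+56=77
Best: 110 score.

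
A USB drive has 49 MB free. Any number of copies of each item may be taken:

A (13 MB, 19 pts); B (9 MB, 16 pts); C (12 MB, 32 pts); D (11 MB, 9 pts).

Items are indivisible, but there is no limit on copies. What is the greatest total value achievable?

128 pts

Best value-per-unit is C at 32/12, and filling with it alone uses size 4×12=48. No mix of the others beats 4×32 = 128.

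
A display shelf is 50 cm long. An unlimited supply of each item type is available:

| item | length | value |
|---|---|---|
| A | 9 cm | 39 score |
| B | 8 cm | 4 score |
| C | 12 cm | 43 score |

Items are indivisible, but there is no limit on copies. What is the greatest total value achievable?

Best value-per-unit is A at 39/9; filling with it alone gives 5×39 = 195.
Optimal mix: 4×A + 1×C → length 48, value 199.

199 score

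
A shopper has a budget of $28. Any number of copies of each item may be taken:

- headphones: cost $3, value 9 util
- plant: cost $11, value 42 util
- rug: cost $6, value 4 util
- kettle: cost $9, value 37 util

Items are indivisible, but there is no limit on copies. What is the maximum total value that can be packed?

Best value-per-unit is kettle at 37/9, and filling with it alone uses cost 3×9=27. No mix of the others beats 3×37 = 111.

111 util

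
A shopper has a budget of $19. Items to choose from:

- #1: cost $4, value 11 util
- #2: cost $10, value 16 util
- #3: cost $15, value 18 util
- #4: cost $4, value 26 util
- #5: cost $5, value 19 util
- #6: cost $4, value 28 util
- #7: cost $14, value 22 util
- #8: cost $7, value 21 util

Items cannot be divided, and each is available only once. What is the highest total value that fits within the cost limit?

86 util

Check high-value combinations within $19:
- #1+#4+#6+#8: cost 4+4+4+7=19, value 11+26+28+21=86
- #1+#4+#5+#6: cost 4+4+5+4=17, value 11+26+19+28=84
- #4+#6+#8: cost 4+4+7=15, value 26+28+21=75
- #4+#5+#6: cost 4+5+4=13, value 26+19+28=73
Best: 86 util.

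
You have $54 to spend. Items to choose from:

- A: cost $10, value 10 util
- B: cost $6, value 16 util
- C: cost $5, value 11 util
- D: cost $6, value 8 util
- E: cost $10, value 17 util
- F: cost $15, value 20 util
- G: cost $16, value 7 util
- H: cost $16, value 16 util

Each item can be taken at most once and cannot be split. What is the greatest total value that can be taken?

82 util

This is a 0/1 knapsack; check combinations near the capacity.
- A+B+C+D+E+F: cost 10+6+5+6+10+15=52, value 10+16+11+8+17+20=82
- B+C+E+F+H: cost 6+5+10+15+16=52, value 16+11+17+20+16=80
- A+B+C+D+E+H: cost 10+6+5+6+10+16=53, value 10+16+11+8+17+16=78
- B+D+E+F+H: cost 6+6+10+15+16=53, value 16+8+17+20+16=77
- A+B+C+E+F: cost 10+6+5+10+15=46, value 10+16+11+17+20=74
Best: 82 util.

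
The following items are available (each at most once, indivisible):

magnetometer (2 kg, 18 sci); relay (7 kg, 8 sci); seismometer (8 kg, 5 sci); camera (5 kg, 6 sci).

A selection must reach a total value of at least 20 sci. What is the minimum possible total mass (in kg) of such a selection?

7

Subsets with value ≥ 20, sorted by total mass:
- magnetometer+camera: mass 7, value 24
- magnetometer+relay: mass 9, value 26
- magnetometer+seismometer: mass 10, value 23
Minimum mass: 7 kg.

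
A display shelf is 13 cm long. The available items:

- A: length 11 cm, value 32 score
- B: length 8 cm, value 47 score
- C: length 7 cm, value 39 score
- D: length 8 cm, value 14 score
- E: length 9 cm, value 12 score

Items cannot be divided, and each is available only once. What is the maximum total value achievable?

Check high-value combinations within 13 cm:
- B: length 8, value 47
- C: length 7, value 39
- A: length 11, value 32
- D: length 8, value 14
- E: length 9, value 12
Best: 47 score.

47 score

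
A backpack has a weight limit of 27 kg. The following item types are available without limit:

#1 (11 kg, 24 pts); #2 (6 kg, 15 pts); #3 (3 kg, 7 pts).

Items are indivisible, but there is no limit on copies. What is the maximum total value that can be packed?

Best value-per-unit is #2 at 15/6; filling with it alone gives 4×15 = 60.
Optimal mix: 4×#2 + 1×#3 → weight 27, value 67.

67 pts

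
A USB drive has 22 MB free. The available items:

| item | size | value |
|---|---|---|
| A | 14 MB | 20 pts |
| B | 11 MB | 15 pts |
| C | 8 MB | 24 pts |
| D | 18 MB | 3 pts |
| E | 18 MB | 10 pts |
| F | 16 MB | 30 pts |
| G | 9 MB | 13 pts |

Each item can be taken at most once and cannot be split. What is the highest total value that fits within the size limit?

Check high-value combinations within 22 MB:
- A+C: size 14+8=22, value 20+24=44
- B+C: size 11+8=19, value 15+24=39
- C+G: size 8+9=17, value 24+13=37
- F: size 16, value 30
- B+G: size 11+9=20, value 15+13=28
Best: 44 pts.

44 pts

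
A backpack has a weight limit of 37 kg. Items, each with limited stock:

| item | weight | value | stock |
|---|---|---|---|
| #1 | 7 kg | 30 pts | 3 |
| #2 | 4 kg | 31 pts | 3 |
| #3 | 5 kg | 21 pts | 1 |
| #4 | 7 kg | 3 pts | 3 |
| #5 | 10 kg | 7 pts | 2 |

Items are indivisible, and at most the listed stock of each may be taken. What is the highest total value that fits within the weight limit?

Best selections within weight 37 and stock limits:
- 3×#1 + 3×#2: weight 33, value 183
- 2×#1 + 3×#2 + 1×#3: weight 31, value 174
- 3×#1 + 2×#2 + 1×#3: weight 34, value 173
- 2×#1 + 3×#2 + 1×#5: weight 36, value 160
Best: 183 pts.

183 pts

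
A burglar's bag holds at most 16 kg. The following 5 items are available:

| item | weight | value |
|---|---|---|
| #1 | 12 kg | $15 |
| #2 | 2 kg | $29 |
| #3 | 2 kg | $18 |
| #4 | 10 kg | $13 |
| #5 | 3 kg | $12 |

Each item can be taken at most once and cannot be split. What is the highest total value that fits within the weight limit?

This is a 0/1 knapsack; check combinations near the capacity.
- #1+#2+#3: weight 12+2+2=16, value 15+29+18=62
- #2+#3+#4: weight 2+2+10=14, value 29+18+13=60
- #2+#3+#5: weight 2+2+3=7, value 29+18+12=59
- #2+#4+#5: weight 2+10+3=15, value 29+13+12=54
Best: $62.

$62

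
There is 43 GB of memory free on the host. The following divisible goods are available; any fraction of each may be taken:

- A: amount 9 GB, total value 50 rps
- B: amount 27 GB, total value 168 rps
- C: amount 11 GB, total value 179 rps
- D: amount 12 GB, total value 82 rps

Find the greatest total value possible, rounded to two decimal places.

385.44

Take in order of value per unit:
- C (179/11 per unit): all 11 → value 179, running total 179.00
- D (82/12 per unit): all 12 → value 82, running total 261.00
- B (168/27 per unit): 20 of 27 → value 20×168/27 = 124.4444, running total 385.44
Total 385.44.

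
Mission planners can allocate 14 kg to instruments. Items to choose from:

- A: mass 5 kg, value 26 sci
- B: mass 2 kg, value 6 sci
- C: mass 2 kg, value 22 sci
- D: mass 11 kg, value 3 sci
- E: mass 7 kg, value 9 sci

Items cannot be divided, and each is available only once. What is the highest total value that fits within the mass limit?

Check high-value combinations within 14 kg:
- A+C+E: mass 5+2+7=14, value 26+22+9=57
- A+B+C: mass 5+2+2=9, value 26+6+22=54
- A+C: mass 5+2=7, value 26+22=48
- A+B+E: mass 5+2+7=14, value 26+6+9=41
Best: 57 sci.

57 sci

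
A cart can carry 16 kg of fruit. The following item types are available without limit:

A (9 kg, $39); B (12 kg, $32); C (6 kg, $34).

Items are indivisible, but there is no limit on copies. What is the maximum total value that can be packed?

Best value-per-unit is C at 34/6; filling with it alone gives 2×34 = 68.
Optimal mix: 1×A + 1×C → weight 15, value 73.

$73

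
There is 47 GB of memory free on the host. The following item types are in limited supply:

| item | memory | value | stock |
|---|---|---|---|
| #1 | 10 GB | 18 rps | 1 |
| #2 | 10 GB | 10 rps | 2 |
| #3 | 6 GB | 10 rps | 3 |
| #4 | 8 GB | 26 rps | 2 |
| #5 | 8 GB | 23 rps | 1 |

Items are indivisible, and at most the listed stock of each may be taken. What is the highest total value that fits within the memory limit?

Top feasible selections:
- 1×#1 + 2×#3 + 2×#4 + 1×#5: memory 46, value 113
- 3×#3 + 2×#4 + 1×#5: memory 42, value 105
- 1×#2 + 2×#3 + 2×#4 + 1×#5: memory 46, value 105
Best: 113 rps.

113 rps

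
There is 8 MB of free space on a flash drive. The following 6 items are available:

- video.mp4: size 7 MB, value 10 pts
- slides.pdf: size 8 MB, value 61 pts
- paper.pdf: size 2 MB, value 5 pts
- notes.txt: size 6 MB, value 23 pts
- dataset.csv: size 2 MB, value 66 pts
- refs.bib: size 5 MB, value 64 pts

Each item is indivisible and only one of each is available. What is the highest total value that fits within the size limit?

130 pts

This is a 0/1 knapsack; check combinations near the capacity.
- dataset.csv+refs.bib: size 2+5=7, value 66+64=130
- notes.txt+dataset.csv: size 6+2=8, value 23+66=89
- paper.pdf+dataset.csv: size 2+2=4, value 5+66=71
- paper.pdf+refs.bib: size 2+5=7, value 5+64=69
Best: 130 pts.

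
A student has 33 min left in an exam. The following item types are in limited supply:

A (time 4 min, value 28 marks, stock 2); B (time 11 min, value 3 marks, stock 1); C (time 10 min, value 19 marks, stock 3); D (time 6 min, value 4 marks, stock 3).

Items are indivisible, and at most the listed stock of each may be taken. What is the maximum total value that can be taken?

Top feasible selections:
- 2×A + 2×C: time 28, value 94
- 2×A + 1×C + 2×D: time 30, value 83
- 2×A + 1×C + 1×D: time 24, value 79
- 2×A + 1×B + 1×C: time 29, value 78
Best: 94 marks.

94 marks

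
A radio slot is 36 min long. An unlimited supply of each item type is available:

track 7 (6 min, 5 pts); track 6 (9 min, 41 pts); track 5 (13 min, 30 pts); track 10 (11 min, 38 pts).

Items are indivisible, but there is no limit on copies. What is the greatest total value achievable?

164 pts

Best value-per-unit is track 6 at 41/9, and filling with it alone uses duration 4×9=36. No mix of the others beats 4×41 = 164.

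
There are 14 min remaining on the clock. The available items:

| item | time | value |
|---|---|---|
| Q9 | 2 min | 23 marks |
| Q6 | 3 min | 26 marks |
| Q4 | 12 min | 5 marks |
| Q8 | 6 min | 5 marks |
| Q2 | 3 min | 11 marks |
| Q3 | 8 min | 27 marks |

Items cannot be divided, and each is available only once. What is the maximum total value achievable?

This is a 0/1 knapsack; check combinations near the capacity.
- Q9+Q6+Q3: time 2+3+8=13, value 23+26+27=76
- Q9+Q6+Q8+Q2: time 2+3+6+3=14, value 23+26+5+11=65
- Q6+Q2+Q3: time 3+3+8=14, value 26+11+27=64
- Q9+Q2+Q3: time 2+3+8=13, value 23+11+27=61
- Q9+Q6+Q2: time 2+3+3=8, value 23+26+11=60
Best: 76 marks.

76 marks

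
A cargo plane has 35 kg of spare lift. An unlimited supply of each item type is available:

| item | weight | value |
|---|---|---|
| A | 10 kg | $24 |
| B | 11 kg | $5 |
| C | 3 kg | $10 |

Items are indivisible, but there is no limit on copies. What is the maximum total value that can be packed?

Best value-per-unit is C at 10/3, and filling with it alone uses weight 11×3=33. No mix of the others beats 11×10 = 110.

$110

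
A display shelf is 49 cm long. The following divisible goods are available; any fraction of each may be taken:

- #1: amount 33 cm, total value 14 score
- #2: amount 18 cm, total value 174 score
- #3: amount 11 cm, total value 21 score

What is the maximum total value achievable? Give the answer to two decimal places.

Take in order of value per unit:
- #2 (174/18 per unit): all 18 → value 174, running total 174.00
- #3 (21/11 per unit): all 11 → value 21, running total 195.00
- #1 (14/33 per unit): 20 of 33 → value 20×14/33 = 8.4848, running total 203.48
Total 203.48.

203.48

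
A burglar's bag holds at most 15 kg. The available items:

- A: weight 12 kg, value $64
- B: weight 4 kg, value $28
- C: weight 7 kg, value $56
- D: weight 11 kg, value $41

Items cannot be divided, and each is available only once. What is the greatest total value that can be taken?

Check high-value combinations within 15 kg:
- B+C: weight 4+7=11, value 28+56=84
- B+D: weight 4+11=15, value 28+41=69
- A: weight 12, value 64
- C: weight 7, value 56
Best: $84.

$84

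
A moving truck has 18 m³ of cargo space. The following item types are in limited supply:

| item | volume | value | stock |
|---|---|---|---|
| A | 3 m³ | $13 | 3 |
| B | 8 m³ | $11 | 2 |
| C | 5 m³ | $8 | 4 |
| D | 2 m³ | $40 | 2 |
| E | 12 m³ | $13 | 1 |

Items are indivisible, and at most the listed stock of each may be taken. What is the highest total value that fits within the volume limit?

Top feasible selections:
- 3×A + 1×C + 2×D: volume 18, value 127
- 3×A + 2×D: volume 13, value 119
- 2×A + 1×B + 2×D: volume 18, value 117
Best: $127.

$127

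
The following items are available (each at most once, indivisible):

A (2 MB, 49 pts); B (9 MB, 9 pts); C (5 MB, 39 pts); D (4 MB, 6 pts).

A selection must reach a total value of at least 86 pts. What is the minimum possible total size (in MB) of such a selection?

Subsets with value ≥ 86, sorted by total size:
- A+C: size 7, value 88
- A+C+D: size 11, value 94
- A+B+C: size 16, value 97
Minimum size: 7 MB.

7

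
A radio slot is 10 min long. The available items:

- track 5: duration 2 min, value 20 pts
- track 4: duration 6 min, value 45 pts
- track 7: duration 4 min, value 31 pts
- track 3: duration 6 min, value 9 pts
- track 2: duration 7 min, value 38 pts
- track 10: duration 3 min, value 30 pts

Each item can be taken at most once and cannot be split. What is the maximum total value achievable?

Check high-value combinations within 10 min:
- track 5+track 7+track 10: duration 2+4+3=9, value 20+31+30=81
- track 4+track 7: duration 6+4=10, value 45+31=76
- track 4+track 10: duration 6+3=9, value 45+30=75
Best: 81 pts.

81 pts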